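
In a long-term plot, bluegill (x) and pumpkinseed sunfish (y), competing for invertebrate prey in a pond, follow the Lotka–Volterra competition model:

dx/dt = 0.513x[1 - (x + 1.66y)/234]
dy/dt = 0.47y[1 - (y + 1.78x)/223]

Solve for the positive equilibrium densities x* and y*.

Setting both brackets to zero gives the nullclines x + 1.66y = 234 and 1.78x + y = 223.
Substituting y = 223 - 1.78x into the first: x(1 - 1.66·1.78) = 234 - 1.66·223.
So x* = -136/-1.95 = 69.7, and then y* = 223 - 1.78·69.7 = 99.

x* ≈ 69.7, y* ≈ 99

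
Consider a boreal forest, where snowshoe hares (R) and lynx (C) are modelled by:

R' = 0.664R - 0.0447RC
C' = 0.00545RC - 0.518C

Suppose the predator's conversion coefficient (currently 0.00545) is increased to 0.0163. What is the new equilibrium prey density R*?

R* ≈ 31.8

At the interior fixed point, setting dC/dt = 0 with C > 0 fixes R* = (predator death rate)/(RC coefficient) — independent of the other coefficients.
With the change, R* = 0.518/0.0163 = 31.8; it falls from 95.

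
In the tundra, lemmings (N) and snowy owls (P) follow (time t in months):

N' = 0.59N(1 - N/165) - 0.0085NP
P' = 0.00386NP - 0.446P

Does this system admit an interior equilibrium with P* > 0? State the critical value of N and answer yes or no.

The predator equation gives dP/dt > 0 only when N > 0.446/0.00386 = 116.
Without the predator, N → K = 165. Since 165 > 116, the predator can invade and persist.

Threshold N = 116; K > 116, so yes, the predator persists.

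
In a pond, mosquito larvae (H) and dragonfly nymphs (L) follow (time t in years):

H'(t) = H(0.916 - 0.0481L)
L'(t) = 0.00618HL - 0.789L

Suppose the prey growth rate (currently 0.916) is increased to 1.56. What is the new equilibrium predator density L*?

At the interior fixed point, setting dH/dt = 0 with H > 0 fixes L* = (prey growth rate)/(HL coefficient) — independent of the other coefficients.
With the change, L* = 1.56/0.0481 = 32.4; it rises from 19.

L* ≈ 32.4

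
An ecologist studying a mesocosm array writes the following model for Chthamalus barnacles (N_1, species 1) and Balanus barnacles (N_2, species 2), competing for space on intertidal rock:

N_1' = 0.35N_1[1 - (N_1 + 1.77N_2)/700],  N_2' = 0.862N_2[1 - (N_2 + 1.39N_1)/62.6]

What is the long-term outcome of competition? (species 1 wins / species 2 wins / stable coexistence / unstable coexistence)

Compare the nullcline intercepts: K1/α12 = 700/1.77 = 395 > K2 = 62.6; K2/α21 = 62.6/1.39 = 45 < K1 = 700.
Since the inequalities point opposite ways, species 1 can invade but species 2 cannot.

species 1 excludes species 2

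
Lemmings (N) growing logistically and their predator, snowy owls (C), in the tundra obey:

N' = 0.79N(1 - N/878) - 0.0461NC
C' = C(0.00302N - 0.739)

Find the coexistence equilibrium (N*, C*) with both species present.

N* ≈ 245, C* ≈ 12.4

From dC/dt = 0 with C > 0: 0.00302N* = 0.739, so N* = 245.
Substitute into dN/dt = 0: 0.79(1 - 245/878) = 0.0461C*.
The bracket is 0.721, giving C* = 0.57/0.0461 = 12.4.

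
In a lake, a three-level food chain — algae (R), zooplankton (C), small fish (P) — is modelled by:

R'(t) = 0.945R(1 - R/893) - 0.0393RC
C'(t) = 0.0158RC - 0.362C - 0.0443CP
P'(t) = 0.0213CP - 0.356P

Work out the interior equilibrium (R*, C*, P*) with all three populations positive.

R* ≈ 272, C* ≈ 16.7, P* ≈ 88.9

From dP/dt = 0: 0.0213C* = 0.356, so C* = 16.7.
From dR/dt = 0: 0.945(1 - R*/893) = 0.0393·16.7, giving R* = 893·(1 - 0.695) = 272.
From dC/dt = 0: 0.0158·272 - 0.362 = 0.0443P*, so P* = 3.94/0.0443 = 88.9.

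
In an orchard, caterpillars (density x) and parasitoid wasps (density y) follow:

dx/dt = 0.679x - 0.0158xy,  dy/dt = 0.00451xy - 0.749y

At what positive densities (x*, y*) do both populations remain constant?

x* ≈ 166, y* ≈ 43

Set dy/dt = 0 with y > 0: 0.00451x - 0.749 = 0, so x* = 0.749/0.00451 = 166.
Set dx/dt = 0 with x > 0: 0.679 - 0.0158y = 0, so y* = 0.679/0.0158 = 43.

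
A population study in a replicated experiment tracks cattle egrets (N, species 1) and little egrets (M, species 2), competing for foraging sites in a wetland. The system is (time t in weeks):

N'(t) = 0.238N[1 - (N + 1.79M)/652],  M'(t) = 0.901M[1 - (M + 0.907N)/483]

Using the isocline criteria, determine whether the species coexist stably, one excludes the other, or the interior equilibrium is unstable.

unstable coexistence (outcome depends on initial conditions)

Compare the nullcline intercepts: K1/α12 = 652/1.79 = 364 < K2 = 483; K2/α21 = 483/0.907 = 533 < K1 = 652.
Since both are reversed, neither can invade when rare; the interior point is a saddle.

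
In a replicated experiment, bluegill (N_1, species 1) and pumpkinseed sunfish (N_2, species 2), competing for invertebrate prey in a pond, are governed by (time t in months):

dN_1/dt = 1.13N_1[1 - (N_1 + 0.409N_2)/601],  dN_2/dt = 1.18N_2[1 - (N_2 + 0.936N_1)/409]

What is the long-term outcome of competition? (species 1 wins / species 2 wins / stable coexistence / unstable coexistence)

species 1 excludes species 2

Compare the nullcline intercepts: K1/α12 = 601/0.409 = 1470 > K2 = 409; K2/α21 = 409/0.936 = 437 < K1 = 601.
Since the inequalities point opposite ways, species 1 can invade but species 2 cannot.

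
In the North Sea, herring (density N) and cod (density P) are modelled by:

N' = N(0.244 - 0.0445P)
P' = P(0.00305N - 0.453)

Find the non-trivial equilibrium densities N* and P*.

Set dP/dt = 0 with P > 0: 0.00305N - 0.453 = 0, so N* = 0.453/0.00305 = 149.
Set dN/dt = 0 with N > 0: 0.244 - 0.0445P = 0, so P* = 0.244/0.0445 = 5.48.

N* ≈ 149, P* ≈ 5.48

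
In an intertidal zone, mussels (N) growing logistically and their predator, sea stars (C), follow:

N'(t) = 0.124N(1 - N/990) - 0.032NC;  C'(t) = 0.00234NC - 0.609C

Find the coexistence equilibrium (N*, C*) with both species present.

N* ≈ 260, C* ≈ 2.86

From dC/dt = 0 with C > 0: 0.00234N* = 0.609, so N* = 260.
Substitute into dN/dt = 0: 0.124(1 - 260/990) = 0.032C*.
The bracket is 0.737, giving C* = 0.0914/0.032 = 2.86.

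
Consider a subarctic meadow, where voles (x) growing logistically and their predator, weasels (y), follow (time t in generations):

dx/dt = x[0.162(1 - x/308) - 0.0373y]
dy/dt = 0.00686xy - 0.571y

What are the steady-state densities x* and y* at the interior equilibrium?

x* ≈ 83.2, y* ≈ 3.17

From dy/dt = 0 with y > 0: 0.00686x* = 0.571, so x* = 83.2.
Substitute into dx/dt = 0: 0.162(1 - 83.2/308) = 0.0373y*.
The bracket is 0.73, giving y* = 0.118/0.0373 = 3.17.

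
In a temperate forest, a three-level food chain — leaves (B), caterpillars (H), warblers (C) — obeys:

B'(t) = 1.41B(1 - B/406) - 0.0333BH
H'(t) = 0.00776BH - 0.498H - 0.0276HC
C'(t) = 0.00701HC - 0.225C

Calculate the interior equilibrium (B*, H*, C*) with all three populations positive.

B* ≈ 98.2, H* ≈ 32.1, C* ≈ 9.58

From dC/dt = 0: 0.00701H* = 0.225, so H* = 32.1.
From dB/dt = 0: 1.41(1 - B*/406) = 0.0333·32.1, giving B* = 406·(1 - 0.758) = 98.2.
From dH/dt = 0: 0.00776·98.2 - 0.498 = 0.0276C*, so C* = 0.264/0.0276 = 9.58.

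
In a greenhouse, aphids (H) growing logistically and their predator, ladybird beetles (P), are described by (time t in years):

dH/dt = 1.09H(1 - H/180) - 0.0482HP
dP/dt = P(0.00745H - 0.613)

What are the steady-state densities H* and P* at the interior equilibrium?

From dP/dt = 0 with P > 0: 0.00745H* = 0.613, so H* = 82.3.
Substitute into dH/dt = 0: 1.09(1 - 82.3/180) = 0.0482P*.
The bracket is 0.543, giving P* = 0.592/0.0482 = 12.3.

H* ≈ 82.3, P* ≈ 12.3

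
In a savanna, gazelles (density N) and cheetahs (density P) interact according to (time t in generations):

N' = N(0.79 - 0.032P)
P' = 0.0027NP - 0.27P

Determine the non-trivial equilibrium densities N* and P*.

N* ≈ 100, P* ≈ 24.7

Set dP/dt = 0 with P > 0: 0.0027N - 0.27 = 0, so N* = 0.27/0.0027 = 100.
Set dN/dt = 0 with N > 0: 0.79 - 0.032P = 0, so P* = 0.79/0.032 = 24.7.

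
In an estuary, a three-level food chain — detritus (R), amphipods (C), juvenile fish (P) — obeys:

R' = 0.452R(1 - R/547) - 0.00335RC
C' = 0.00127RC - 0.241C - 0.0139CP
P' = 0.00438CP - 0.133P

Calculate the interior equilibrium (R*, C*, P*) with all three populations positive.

R* ≈ 424, C* ≈ 30.4, P* ≈ 21.4

From dP/dt = 0: 0.00438C* = 0.133, so C* = 30.4.
From dR/dt = 0: 0.452(1 - R*/547) = 0.00335·30.4, giving R* = 547·(1 - 0.225) = 424.
From dC/dt = 0: 0.00127·424 - 0.241 = 0.0139P*, so P* = 0.297/0.0139 = 21.4.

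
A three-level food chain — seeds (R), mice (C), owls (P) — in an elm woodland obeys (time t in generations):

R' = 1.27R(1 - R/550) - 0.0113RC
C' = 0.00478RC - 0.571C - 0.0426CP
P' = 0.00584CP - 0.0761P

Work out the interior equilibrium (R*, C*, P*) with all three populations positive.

R* ≈ 486, C* ≈ 13, P* ≈ 41.2

From dP/dt = 0: 0.00584C* = 0.0761, so C* = 13.
From dR/dt = 0: 1.27(1 - R*/550) = 0.0113·13, giving R* = 550·(1 - 0.116) = 486.
From dC/dt = 0: 0.00478·486 - 0.571 = 0.0426P*, so P* = 1.75/0.0426 = 41.2.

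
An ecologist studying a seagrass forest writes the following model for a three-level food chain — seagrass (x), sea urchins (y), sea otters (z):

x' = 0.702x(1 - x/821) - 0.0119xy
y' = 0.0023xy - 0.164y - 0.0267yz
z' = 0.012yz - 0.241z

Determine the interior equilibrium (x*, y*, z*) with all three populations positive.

From dz/dt = 0: 0.012y* = 0.241, so y* = 20.1.
From dx/dt = 0: 0.702(1 - x*/821) = 0.0119·20.1, giving x* = 821·(1 - 0.34) = 541.
From dy/dt = 0: 0.0023·541 - 0.164 = 0.0267z*, so z* = 1.08/0.0267 = 40.5.

x* ≈ 541, y* ≈ 20.1, z* ≈ 40.5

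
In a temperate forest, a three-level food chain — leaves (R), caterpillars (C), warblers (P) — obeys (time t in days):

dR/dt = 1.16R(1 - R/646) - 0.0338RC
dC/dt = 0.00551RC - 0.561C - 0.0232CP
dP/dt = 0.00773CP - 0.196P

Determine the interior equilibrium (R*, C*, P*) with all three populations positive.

R* ≈ 169, C* ≈ 25.4, P* ≈ 15.9

From dP/dt = 0: 0.00773C* = 0.196, so C* = 25.4.
From dR/dt = 0: 1.16(1 - R*/646) = 0.0338·25.4, giving R* = 646·(1 - 0.739) = 169.
From dC/dt = 0: 0.00551·169 - 0.561 = 0.0232P*, so P* = 0.369/0.0232 = 15.9.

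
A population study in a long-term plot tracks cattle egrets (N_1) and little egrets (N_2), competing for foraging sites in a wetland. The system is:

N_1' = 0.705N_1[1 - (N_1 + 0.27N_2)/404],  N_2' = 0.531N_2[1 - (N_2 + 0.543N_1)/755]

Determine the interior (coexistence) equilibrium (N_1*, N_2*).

Setting both brackets to zero gives the nullclines N_1 + 0.27N_2 = 404 and 0.543N_1 + N_2 = 755.
Substituting N_2 = 755 - 0.543N_1 into the first: N_1(1 - 0.27·0.543) = 404 - 0.27·755.
So N_1* = 200/0.853 = 235, and then N_2* = 755 - 0.543·235 = 628.

N_1* ≈ 235, N_2* ≈ 628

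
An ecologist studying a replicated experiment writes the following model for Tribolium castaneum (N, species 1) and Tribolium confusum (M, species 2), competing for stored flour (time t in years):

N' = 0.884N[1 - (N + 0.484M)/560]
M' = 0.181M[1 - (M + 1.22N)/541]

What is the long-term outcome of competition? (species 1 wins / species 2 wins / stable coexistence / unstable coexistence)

species 1 excludes species 2

Compare the nullcline intercepts: K1/α12 = 560/0.484 = 1160 > K2 = 541; K2/α21 = 541/1.22 = 443 < K1 = 560.
Since the inequalities point opposite ways, species 1 can invade but species 2 cannot.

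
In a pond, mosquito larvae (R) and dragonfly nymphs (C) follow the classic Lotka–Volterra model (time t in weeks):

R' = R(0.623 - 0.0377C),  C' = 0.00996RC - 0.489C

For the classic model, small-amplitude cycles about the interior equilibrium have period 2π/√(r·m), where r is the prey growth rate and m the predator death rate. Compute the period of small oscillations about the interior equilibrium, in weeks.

Here r = 0.623 and m = 0.489, so r·m = 0.305.
ω = √0.305 = 0.552 per week, hence T = 2π/ω ≈ 11.4 weeks.

T ≈ 11.4 weeks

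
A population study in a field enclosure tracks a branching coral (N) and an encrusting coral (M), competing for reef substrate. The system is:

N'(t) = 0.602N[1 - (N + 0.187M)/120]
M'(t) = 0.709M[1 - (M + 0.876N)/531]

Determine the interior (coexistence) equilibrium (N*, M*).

N* ≈ 24.8, M* ≈ 509

Setting both brackets to zero gives the nullclines N + 0.187M = 120 and 0.876N + M = 531.
Substituting M = 531 - 0.876N into the first: N(1 - 0.187·0.876) = 120 - 0.187·531.
So N* = 20.7/0.836 = 24.8, and then M* = 531 - 0.876·24.8 = 509.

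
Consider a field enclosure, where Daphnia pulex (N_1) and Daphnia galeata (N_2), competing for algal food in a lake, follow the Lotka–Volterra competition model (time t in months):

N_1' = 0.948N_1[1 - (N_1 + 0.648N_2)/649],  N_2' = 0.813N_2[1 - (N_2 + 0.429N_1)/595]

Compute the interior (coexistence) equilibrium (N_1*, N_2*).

Setting both brackets to zero gives the nullclines N_1 + 0.648N_2 = 649 and 0.429N_1 + N_2 = 595.
Substituting N_2 = 595 - 0.429N_1 into the first: N_1(1 - 0.648·0.429) = 649 - 0.648·595.
So N_1* = 263/0.722 = 365, and then N_2* = 595 - 0.429·365 = 438.

N_1* ≈ 365, N_2* ≈ 438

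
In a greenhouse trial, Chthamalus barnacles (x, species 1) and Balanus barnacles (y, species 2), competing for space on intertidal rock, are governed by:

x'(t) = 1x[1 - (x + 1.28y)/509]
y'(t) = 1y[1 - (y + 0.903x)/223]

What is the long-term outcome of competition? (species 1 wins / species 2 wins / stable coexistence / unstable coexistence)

Compare the nullcline intercepts: K1/α12 = 509/1.28 = 398 > K2 = 223; K2/α21 = 223/0.903 = 247 < K1 = 509.
Since the inequalities point opposite ways, species 1 can invade but species 2 cannot.

species 1 excludes species 2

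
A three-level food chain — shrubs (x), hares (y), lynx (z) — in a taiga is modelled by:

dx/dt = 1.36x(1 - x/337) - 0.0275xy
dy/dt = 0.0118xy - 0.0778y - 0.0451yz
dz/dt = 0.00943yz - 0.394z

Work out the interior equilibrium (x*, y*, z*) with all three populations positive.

x* ≈ 52.3, y* ≈ 41.8, z* ≈ 12

From dz/dt = 0: 0.00943y* = 0.394, so y* = 41.8.
From dx/dt = 0: 1.36(1 - x*/337) = 0.0275·41.8, giving x* = 337·(1 - 0.845) = 52.3.
From dy/dt = 0: 0.0118·52.3 - 0.0778 = 0.0451z*, so z* = 0.539/0.0451 = 12.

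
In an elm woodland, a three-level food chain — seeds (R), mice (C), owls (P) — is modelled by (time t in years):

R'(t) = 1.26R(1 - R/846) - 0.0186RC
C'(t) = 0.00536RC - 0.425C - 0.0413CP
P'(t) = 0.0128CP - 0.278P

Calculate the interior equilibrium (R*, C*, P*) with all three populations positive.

R* ≈ 575, C* ≈ 21.7, P* ≈ 64.3

From dP/dt = 0: 0.0128C* = 0.278, so C* = 21.7.
From dR/dt = 0: 1.26(1 - R*/846) = 0.0186·21.7, giving R* = 846·(1 - 0.321) = 575.
From dC/dt = 0: 0.00536·575 - 0.425 = 0.0413P*, so P* = 2.66/0.0413 = 64.3.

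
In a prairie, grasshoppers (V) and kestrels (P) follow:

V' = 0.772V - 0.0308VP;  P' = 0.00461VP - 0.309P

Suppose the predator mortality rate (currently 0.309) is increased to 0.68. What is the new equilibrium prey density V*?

V* ≈ 148

At the interior fixed point, setting dP/dt = 0 with P > 0 fixes V* = (predator death rate)/(VP coefficient) — independent of the other coefficients.
With the change, V* = 0.68/0.00461 = 148; it rises from 67.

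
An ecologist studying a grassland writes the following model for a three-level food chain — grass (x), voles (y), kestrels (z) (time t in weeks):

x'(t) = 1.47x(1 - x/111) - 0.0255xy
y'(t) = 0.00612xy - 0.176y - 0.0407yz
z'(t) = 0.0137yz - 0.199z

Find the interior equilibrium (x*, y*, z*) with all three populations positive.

From dz/dt = 0: 0.0137y* = 0.199, so y* = 14.5.
From dx/dt = 0: 1.47(1 - x*/111) = 0.0255·14.5, giving x* = 111·(1 - 0.252) = 83.
From dy/dt = 0: 0.00612·83 - 0.176 = 0.0407z*, so z* = 0.332/0.0407 = 8.16.

x* ≈ 83, y* ≈ 14.5, z* ≈ 8.16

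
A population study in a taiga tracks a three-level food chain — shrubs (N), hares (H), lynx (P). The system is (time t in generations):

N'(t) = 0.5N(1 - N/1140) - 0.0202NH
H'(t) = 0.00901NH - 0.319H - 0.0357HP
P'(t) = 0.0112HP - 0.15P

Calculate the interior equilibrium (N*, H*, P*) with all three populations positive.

From dP/dt = 0: 0.0112H* = 0.15, so H* = 13.4.
From dN/dt = 0: 0.5(1 - N*/1140) = 0.0202·13.4, giving N* = 1140·(1 - 0.541) = 523.
From dH/dt = 0: 0.00901·523 - 0.319 = 0.0357P*, so P* = 4.39/0.0357 = 123.

N* ≈ 523, H* ≈ 13.4, P* ≈ 123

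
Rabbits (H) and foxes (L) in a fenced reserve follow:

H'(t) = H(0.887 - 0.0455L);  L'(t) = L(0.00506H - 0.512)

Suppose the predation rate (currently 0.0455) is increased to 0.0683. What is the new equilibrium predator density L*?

L* ≈ 13

At the interior fixed point, setting dH/dt = 0 with H > 0 fixes L* = (prey growth rate)/(HL coefficient) — independent of the other coefficients.
With the change, L* = 0.887/0.0683 = 13; it falls from 19.5.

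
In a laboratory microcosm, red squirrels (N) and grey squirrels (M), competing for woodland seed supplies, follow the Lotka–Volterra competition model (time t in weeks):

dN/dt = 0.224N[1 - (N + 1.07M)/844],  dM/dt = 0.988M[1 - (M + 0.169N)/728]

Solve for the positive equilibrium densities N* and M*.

Setting both brackets to zero gives the nullclines N + 1.07M = 844 and 0.169N + M = 728.
Substituting M = 728 - 0.169N into the first: N(1 - 1.07·0.169) = 844 - 1.07·728.
So N* = 65/0.819 = 79.4, and then M* = 728 - 0.169·79.4 = 715.

N* ≈ 79.4, M* ≈ 715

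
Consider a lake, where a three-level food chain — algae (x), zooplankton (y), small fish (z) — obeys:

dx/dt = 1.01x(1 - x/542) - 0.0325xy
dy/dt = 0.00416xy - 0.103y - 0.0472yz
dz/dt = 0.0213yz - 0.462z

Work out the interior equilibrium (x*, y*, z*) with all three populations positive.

From dz/dt = 0: 0.0213y* = 0.462, so y* = 21.7.
From dx/dt = 0: 1.01(1 - x*/542) = 0.0325·21.7, giving x* = 542·(1 - 0.698) = 164.
From dy/dt = 0: 0.00416·164 - 0.103 = 0.0472z*, so z* = 0.578/0.0472 = 12.2.

x* ≈ 164, y* ≈ 21.7, z* ≈ 12.2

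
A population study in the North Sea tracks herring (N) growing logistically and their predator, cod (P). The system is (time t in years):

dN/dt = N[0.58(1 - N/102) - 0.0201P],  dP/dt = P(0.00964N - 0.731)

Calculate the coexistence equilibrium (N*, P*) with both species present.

N* ≈ 75.8, P* ≈ 7.4

From dP/dt = 0 with P > 0: 0.00964N* = 0.731, so N* = 75.8.
Substitute into dN/dt = 0: 0.58(1 - 75.8/102) = 0.0201P*.
The bracket is 0.257, giving P* = 0.149/0.0201 = 7.4.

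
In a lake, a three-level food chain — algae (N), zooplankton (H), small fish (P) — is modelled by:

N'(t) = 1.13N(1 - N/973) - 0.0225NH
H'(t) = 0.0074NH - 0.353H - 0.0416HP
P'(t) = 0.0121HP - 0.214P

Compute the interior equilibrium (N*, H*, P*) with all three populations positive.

From dP/dt = 0: 0.0121H* = 0.214, so H* = 17.7.
From dN/dt = 0: 1.13(1 - N*/973) = 0.0225·17.7, giving N* = 973·(1 - 0.352) = 630.
From dH/dt = 0: 0.0074·630 - 0.353 = 0.0416P*, so P* = 4.31/0.0416 = 104.

N* ≈ 630, H* ≈ 17.7, P* ≈ 104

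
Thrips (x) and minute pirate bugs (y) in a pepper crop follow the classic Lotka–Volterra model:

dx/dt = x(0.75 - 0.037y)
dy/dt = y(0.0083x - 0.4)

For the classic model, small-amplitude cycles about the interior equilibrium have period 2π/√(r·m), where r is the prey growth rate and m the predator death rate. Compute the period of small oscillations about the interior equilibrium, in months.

T ≈ 11.5 months

Here r = 0.75 and m = 0.4, so r·m = 0.3.
ω = √0.3 = 0.548 per month, hence T = 2π/ω ≈ 11.5 months.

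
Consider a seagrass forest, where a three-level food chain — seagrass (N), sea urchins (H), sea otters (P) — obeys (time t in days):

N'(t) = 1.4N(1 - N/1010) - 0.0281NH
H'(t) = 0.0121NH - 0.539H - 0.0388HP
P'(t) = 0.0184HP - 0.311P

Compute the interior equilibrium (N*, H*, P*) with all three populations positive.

From dP/dt = 0: 0.0184H* = 0.311, so H* = 16.9.
From dN/dt = 0: 1.4(1 - N*/1010) = 0.0281·16.9, giving N* = 1010·(1 - 0.339) = 667.
From dH/dt = 0: 0.0121·667 - 0.539 = 0.0388P*, so P* = 7.54/0.0388 = 194.

N* ≈ 667, H* ≈ 16.9, P* ≈ 194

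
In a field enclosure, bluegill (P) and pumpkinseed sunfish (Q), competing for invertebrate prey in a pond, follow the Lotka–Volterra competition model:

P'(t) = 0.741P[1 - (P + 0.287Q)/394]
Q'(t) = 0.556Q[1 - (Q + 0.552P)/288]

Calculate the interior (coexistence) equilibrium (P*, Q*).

Setting both brackets to zero gives the nullclines P + 0.287Q = 394 and 0.552P + Q = 288.
Substituting Q = 288 - 0.552P into the first: P(1 - 0.287·0.552) = 394 - 0.287·288.
So P* = 311/0.842 = 370, and then Q* = 288 - 0.552·370 = 83.8.

P* ≈ 370, Q* ≈ 83.8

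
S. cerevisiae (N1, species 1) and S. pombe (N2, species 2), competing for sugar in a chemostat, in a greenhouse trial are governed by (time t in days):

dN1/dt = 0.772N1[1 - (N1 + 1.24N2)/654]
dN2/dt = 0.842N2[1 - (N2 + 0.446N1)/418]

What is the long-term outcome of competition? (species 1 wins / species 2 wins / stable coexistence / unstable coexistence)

Compare the nullcline intercepts: K1/α12 = 654/1.24 = 527 > K2 = 418; K2/α21 = 418/0.446 = 937 > K1 = 654.
Since both inequalities hold, each species can invade when rare, so the interior equilibrium is stable.

stable coexistence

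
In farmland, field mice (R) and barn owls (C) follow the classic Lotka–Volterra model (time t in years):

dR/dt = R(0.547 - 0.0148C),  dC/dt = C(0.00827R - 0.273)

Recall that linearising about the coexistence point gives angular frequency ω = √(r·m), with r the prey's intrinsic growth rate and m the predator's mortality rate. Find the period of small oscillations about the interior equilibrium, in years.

Here r = 0.547 and m = 0.273, so r·m = 0.149.
ω = √0.149 = 0.386 per year, hence T = 2π/ω ≈ 16.3 years.

T ≈ 16.3 years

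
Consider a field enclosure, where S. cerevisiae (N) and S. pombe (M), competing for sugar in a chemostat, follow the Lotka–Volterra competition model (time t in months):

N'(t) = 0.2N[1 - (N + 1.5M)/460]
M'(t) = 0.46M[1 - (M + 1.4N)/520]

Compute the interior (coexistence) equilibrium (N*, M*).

Setting both brackets to zero gives the nullclines N + 1.5M = 460 and 1.4N + M = 520.
Substituting M = 520 - 1.4N into the first: N(1 - 1.5·1.4) = 460 - 1.5·520.
So N* = -320/-1.1 = 291, and then M* = 520 - 1.4·291 = 113.

N* ≈ 291, M* ≈ 113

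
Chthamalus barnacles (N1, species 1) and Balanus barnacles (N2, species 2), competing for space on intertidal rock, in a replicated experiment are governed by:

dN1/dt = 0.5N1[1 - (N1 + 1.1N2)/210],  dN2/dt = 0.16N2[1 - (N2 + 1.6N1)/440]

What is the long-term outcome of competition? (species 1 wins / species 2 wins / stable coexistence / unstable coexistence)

species 2 excludes species 1

Compare the nullcline intercepts: K1/α12 = 210/1.1 = 191 < K2 = 440; K2/α21 = 440/1.6 = 275 > K1 = 210.
Since the inequalities point opposite ways, species 2 can invade but species 1 cannot.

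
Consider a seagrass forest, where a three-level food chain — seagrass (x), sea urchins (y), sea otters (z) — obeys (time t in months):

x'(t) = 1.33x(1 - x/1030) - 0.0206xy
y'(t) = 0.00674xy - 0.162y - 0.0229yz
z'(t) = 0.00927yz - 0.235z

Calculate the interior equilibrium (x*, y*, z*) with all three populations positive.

x* ≈ 626, y* ≈ 25.4, z* ≈ 177

From dz/dt = 0: 0.00927y* = 0.235, so y* = 25.4.
From dx/dt = 0: 1.33(1 - x*/1030) = 0.0206·25.4, giving x* = 1030·(1 - 0.393) = 626.
From dy/dt = 0: 0.00674·626 - 0.162 = 0.0229z*, so z* = 4.05/0.0229 = 177.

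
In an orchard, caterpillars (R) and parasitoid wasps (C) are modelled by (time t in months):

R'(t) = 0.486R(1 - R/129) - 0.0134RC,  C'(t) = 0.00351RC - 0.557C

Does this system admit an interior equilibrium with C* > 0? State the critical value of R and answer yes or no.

Threshold R = 159; K < 159, so no, the predator goes extinct.

The predator equation gives dC/dt > 0 only when R > 0.557/0.00351 = 159.
Without the predator, R → K = 129. Since 129 < 159, the predator cannot invade.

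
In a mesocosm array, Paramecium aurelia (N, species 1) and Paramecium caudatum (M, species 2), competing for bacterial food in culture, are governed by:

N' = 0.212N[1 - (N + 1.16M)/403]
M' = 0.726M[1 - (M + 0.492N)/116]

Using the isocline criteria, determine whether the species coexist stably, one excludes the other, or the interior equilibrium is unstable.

Compare the nullcline intercepts: K1/α12 = 403/1.16 = 347 > K2 = 116; K2/α21 = 116/0.492 = 236 < K1 = 403.
Since the inequalities point opposite ways, species 1 can invade but species 2 cannot.

species 1 excludes species 2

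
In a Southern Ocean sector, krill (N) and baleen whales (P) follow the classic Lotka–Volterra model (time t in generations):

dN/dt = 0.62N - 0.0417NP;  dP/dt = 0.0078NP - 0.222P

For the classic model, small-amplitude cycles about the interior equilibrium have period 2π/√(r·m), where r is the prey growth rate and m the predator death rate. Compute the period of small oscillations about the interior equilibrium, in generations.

T ≈ 16.9 generations

Here r = 0.62 and m = 0.222, so r·m = 0.138.
ω = √0.138 = 0.371 per generation, hence T = 2π/ω ≈ 16.9 generations.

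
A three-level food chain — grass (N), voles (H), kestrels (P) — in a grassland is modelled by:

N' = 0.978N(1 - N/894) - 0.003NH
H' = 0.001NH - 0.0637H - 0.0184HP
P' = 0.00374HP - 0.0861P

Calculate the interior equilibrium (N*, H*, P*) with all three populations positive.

N* ≈ 831, H* ≈ 23, P* ≈ 41.7

From dP/dt = 0: 0.00374H* = 0.0861, so H* = 23.
From dN/dt = 0: 0.978(1 - N*/894) = 0.003·23, giving N* = 894·(1 - 0.0706) = 831.
From dH/dt = 0: 0.001·831 - 0.0637 = 0.0184P*, so P* = 0.767/0.0184 = 41.7.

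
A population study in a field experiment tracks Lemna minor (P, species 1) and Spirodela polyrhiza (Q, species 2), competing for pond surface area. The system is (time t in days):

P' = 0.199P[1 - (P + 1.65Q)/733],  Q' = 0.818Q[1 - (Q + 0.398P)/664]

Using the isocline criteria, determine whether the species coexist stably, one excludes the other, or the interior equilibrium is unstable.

Compare the nullcline intercepts: K1/α12 = 733/1.65 = 444 < K2 = 664; K2/α21 = 664/0.398 = 1670 > K1 = 733.
Since the inequalities point opposite ways, species 2 can invade but species 1 cannot.

species 2 excludes species 1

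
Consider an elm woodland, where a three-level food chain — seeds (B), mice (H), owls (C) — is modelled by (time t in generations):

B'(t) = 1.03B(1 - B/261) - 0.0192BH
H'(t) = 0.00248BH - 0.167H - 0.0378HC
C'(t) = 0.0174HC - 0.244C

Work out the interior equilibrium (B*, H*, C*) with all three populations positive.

B* ≈ 193, H* ≈ 14, C* ≈ 8.23

From dC/dt = 0: 0.0174H* = 0.244, so H* = 14.
From dB/dt = 0: 1.03(1 - B*/261) = 0.0192·14, giving B* = 261·(1 - 0.261) = 193.
From dH/dt = 0: 0.00248·193 - 0.167 = 0.0378C*, so C* = 0.311/0.0378 = 8.23.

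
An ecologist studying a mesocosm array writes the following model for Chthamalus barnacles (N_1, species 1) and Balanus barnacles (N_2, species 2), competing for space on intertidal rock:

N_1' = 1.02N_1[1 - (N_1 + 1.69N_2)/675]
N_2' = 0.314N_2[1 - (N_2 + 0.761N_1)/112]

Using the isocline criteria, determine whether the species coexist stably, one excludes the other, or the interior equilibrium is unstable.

Compare the nullcline intercepts: K1/α12 = 675/1.69 = 399 > K2 = 112; K2/α21 = 112/0.761 = 147 < K1 = 675.
Since the inequalities point opposite ways, species 1 can invade but species 2 cannot.

species 1 excludes species 2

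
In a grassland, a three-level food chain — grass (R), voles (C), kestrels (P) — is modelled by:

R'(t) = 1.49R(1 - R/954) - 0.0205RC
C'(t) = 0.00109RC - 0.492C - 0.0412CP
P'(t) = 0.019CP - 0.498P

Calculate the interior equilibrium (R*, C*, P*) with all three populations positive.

R* ≈ 610, C* ≈ 26.2, P* ≈ 4.2

From dP/dt = 0: 0.019C* = 0.498, so C* = 26.2.
From dR/dt = 0: 1.49(1 - R*/954) = 0.0205·26.2, giving R* = 954·(1 - 0.361) = 610.
From dC/dt = 0: 0.00109·610 - 0.492 = 0.0412P*, so P* = 0.173/0.0412 = 4.2.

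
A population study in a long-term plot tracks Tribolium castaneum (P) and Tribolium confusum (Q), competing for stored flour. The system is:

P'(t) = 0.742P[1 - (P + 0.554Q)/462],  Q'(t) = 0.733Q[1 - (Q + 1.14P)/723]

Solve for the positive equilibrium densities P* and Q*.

Setting both brackets to zero gives the nullclines P + 0.554Q = 462 and 1.14P + Q = 723.
Substituting Q = 723 - 1.14P into the first: P(1 - 0.554·1.14) = 462 - 0.554·723.
So P* = 61.5/0.368 = 167, and then Q* = 723 - 1.14·167 = 533.

P* ≈ 167, Q* ≈ 533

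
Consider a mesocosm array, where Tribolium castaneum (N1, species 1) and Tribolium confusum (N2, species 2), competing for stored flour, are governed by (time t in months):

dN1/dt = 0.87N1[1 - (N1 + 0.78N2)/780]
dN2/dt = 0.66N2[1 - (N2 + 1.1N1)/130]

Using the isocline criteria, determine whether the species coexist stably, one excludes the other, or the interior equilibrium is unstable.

species 1 excludes species 2

Compare the nullcline intercepts: K1/α12 = 780/0.78 = 1000 > K2 = 130; K2/α21 = 130/1.1 = 118 < K1 = 780.
Since the inequalities point opposite ways, species 1 can invade but species 2 cannot.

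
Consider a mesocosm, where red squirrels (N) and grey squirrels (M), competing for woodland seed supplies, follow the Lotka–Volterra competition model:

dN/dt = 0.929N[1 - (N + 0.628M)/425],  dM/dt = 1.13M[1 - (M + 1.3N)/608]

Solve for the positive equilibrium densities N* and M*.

Setting both brackets to zero gives the nullclines N + 0.628M = 425 and 1.3N + M = 608.
Substituting M = 608 - 1.3N into the first: N(1 - 0.628·1.3) = 425 - 0.628·608.
So N* = 43.2/0.184 = 235, and then M* = 608 - 1.3·235 = 302.

N* ≈ 235, M* ≈ 302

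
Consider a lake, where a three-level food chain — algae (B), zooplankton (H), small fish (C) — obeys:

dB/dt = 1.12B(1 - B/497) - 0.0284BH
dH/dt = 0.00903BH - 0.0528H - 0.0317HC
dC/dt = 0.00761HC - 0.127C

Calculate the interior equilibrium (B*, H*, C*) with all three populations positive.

From dC/dt = 0: 0.00761H* = 0.127, so H* = 16.7.
From dB/dt = 0: 1.12(1 - B*/497) = 0.0284·16.7, giving B* = 497·(1 - 0.423) = 287.
From dH/dt = 0: 0.00903·287 - 0.0528 = 0.0317C*, so C* = 2.54/0.0317 = 80.

B* ≈ 287, H* ≈ 16.7, C* ≈ 80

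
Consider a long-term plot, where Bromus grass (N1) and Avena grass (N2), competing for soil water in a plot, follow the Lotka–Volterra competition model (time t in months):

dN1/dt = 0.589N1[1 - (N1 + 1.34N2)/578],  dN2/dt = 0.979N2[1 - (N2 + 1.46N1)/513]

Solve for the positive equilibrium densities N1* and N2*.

Setting both brackets to zero gives the nullclines N1 + 1.34N2 = 578 and 1.46N1 + N2 = 513.
Substituting N2 = 513 - 1.46N1 into the first: N1(1 - 1.34·1.46) = 578 - 1.34·513.
So N1* = -109/-0.956 = 114, and then N2* = 513 - 1.46·114 = 346.

N1* ≈ 114, N2* ≈ 346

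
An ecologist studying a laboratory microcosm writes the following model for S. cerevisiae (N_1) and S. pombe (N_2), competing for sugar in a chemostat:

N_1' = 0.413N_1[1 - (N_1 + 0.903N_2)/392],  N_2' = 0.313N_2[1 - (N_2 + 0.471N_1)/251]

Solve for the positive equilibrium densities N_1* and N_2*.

N_1* ≈ 288, N_2* ≈ 115

Setting both brackets to zero gives the nullclines N_1 + 0.903N_2 = 392 and 0.471N_1 + N_2 = 251.
Substituting N_2 = 251 - 0.471N_1 into the first: N_1(1 - 0.903·0.471) = 392 - 0.903·251.
So N_1* = 165/0.575 = 288, and then N_2* = 251 - 0.471·288 = 115.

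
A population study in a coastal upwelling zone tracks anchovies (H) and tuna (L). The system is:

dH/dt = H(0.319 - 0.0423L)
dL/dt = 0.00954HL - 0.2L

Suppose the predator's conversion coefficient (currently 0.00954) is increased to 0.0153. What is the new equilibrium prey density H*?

At the interior fixed point, setting dL/dt = 0 with L > 0 fixes H* = (predator death rate)/(HL coefficient) — independent of the other coefficients.
With the change, H* = 0.2/0.0153 = 13.1; it falls from 21.

H* ≈ 13.1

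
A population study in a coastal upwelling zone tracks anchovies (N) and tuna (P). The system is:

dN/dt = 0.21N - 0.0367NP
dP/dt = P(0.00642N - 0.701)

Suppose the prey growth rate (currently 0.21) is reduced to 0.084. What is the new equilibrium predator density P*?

At the interior fixed point, setting dN/dt = 0 with N > 0 fixes P* = (prey growth rate)/(NP coefficient) — independent of the other coefficients.
With the change, P* = 0.084/0.0367 = 2.29; it falls from 5.72.

P* ≈ 2.29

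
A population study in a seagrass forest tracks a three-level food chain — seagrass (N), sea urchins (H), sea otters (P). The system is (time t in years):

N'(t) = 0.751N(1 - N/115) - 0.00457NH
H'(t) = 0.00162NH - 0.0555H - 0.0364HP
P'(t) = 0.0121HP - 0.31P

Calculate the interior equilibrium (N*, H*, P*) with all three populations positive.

From dP/dt = 0: 0.0121H* = 0.31, so H* = 25.6.
From dN/dt = 0: 0.751(1 - N*/115) = 0.00457·25.6, giving N* = 115·(1 - 0.156) = 97.1.
From dH/dt = 0: 0.00162·97.1 - 0.0555 = 0.0364P*, so P* = 0.102/0.0364 = 2.8.

N* ≈ 97.1, H* ≈ 25.6, P* ≈ 2.8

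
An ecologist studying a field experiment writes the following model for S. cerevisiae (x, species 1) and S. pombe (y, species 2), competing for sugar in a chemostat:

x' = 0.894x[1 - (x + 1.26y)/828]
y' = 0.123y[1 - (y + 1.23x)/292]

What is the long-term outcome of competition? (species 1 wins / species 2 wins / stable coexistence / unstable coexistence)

species 1 excludes species 2

Compare the nullcline intercepts: K1/α12 = 828/1.26 = 657 > K2 = 292; K2/α21 = 292/1.23 = 237 < K1 = 828.
Since the inequalities point opposite ways, species 1 can invade but species 2 cannot.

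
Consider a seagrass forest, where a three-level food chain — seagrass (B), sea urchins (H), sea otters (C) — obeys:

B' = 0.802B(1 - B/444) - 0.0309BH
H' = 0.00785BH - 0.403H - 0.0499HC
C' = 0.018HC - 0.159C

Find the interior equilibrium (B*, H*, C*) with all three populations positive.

B* ≈ 293, H* ≈ 8.83, C* ≈ 38

From dC/dt = 0: 0.018H* = 0.159, so H* = 8.83.
From dB/dt = 0: 0.802(1 - B*/444) = 0.0309·8.83, giving B* = 444·(1 - 0.34) = 293.
From dH/dt = 0: 0.00785·293 - 0.403 = 0.0499C*, so C* = 1.9/0.0499 = 38.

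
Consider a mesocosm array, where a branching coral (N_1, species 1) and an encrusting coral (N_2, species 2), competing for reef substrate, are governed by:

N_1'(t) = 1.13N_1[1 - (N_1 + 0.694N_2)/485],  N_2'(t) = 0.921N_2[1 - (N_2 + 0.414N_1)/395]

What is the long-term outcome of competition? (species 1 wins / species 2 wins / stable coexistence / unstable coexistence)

Compare the nullcline intercepts: K1/α12 = 485/0.694 = 699 > K2 = 395; K2/α21 = 395/0.414 = 954 > K1 = 485.
Since both inequalities hold, each species can invade when rare, so the interior equilibrium is stable.

stable coexistence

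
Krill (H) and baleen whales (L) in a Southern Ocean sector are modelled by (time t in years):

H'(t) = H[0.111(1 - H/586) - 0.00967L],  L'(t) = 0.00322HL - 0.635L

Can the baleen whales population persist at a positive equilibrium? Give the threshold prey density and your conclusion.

The predator equation gives dL/dt > 0 only when H > 0.635/0.00322 = 197.
Without the predator, H → K = 586. Since 586 > 197, the predator can invade and persist.

Threshold H = 197; K > 197, so yes, the predator persists.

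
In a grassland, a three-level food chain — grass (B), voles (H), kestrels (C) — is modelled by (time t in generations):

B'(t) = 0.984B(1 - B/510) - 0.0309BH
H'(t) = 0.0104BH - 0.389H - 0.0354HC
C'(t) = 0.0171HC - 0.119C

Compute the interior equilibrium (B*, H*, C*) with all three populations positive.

B* ≈ 399, H* ≈ 6.96, C* ≈ 106

From dC/dt = 0: 0.0171H* = 0.119, so H* = 6.96.
From dB/dt = 0: 0.984(1 - B*/510) = 0.0309·6.96, giving B* = 510·(1 - 0.219) = 399.
From dH/dt = 0: 0.0104·399 - 0.389 = 0.0354C*, so C* = 3.76/0.0354 = 106.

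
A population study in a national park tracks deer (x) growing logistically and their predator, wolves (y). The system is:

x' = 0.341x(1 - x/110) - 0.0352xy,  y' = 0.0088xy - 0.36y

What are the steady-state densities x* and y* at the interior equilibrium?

x* ≈ 40.9, y* ≈ 6.08

From dy/dt = 0 with y > 0: 0.0088x* = 0.36, so x* = 40.9.
Substitute into dx/dt = 0: 0.341(1 - 40.9/110) = 0.0352y*.
The bracket is 0.628, giving y* = 0.214/0.0352 = 6.08.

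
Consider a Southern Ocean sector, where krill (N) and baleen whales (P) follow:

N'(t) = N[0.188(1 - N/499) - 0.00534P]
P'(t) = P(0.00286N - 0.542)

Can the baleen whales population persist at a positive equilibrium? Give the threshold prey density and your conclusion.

The predator equation gives dP/dt > 0 only when N > 0.542/0.00286 = 190.
Without the predator, N → K = 499. Since 499 > 190, the predator can invade and persist.

Threshold N = 190; K > 190, so yes, the predator persists.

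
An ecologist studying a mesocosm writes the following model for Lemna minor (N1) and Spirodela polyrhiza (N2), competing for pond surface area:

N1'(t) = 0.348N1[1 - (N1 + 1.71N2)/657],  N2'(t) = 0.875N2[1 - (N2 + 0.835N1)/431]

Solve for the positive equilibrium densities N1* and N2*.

Setting both brackets to zero gives the nullclines N1 + 1.71N2 = 657 and 0.835N1 + N2 = 431.
Substituting N2 = 431 - 0.835N1 into the first: N1(1 - 1.71·0.835) = 657 - 1.71·431.
So N1* = -80/-0.428 = 187, and then N2* = 431 - 0.835·187 = 275.

N1* ≈ 187, N2* ≈ 275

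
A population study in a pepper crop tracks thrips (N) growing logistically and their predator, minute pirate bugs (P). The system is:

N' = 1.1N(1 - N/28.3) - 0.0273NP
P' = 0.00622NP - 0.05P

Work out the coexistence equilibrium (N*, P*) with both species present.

N* ≈ 8.04, P* ≈ 28.8

From dP/dt = 0 with P > 0: 0.00622N* = 0.05, so N* = 8.04.
Substitute into dN/dt = 0: 1.1(1 - 8.04/28.3) = 0.0273P*.
The bracket is 0.716, giving P* = 0.788/0.0273 = 28.8.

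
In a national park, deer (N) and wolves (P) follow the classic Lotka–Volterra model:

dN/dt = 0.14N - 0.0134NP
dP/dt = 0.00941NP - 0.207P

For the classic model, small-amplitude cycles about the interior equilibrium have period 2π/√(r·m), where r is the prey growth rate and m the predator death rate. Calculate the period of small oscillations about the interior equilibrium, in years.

Here r = 0.14 and m = 0.207, so r·m = 0.029.
ω = √0.029 = 0.17 per year, hence T = 2π/ω ≈ 36.9 years.

T ≈ 36.9 years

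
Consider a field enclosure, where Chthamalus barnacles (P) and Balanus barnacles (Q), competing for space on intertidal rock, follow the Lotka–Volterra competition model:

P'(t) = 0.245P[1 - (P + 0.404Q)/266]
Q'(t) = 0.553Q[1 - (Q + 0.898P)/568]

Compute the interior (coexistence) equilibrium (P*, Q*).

P* ≈ 57.3, Q* ≈ 517

Setting both brackets to zero gives the nullclines P + 0.404Q = 266 and 0.898P + Q = 568.
Substituting Q = 568 - 0.898P into the first: P(1 - 0.404·0.898) = 266 - 0.404·568.
So P* = 36.5/0.637 = 57.3, and then Q* = 568 - 0.898·57.3 = 517.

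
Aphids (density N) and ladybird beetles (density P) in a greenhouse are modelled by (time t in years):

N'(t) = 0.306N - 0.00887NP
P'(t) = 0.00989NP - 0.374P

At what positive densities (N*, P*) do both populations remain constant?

N* ≈ 37.8, P* ≈ 34.5

Set dP/dt = 0 with P > 0: 0.00989N - 0.374 = 0, so N* = 0.374/0.00989 = 37.8.
Set dN/dt = 0 with N > 0: 0.306 - 0.00887P = 0, so P* = 0.306/0.00887 = 34.5.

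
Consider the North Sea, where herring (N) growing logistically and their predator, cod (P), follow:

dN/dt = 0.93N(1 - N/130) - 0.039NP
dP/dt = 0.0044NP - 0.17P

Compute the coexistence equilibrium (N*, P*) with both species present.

N* ≈ 38.6, P* ≈ 16.8

From dP/dt = 0 with P > 0: 0.0044N* = 0.17, so N* = 38.6.
Substitute into dN/dt = 0: 0.93(1 - 38.6/130) = 0.039P*.
The bracket is 0.703, giving P* = 0.654/0.039 = 16.8.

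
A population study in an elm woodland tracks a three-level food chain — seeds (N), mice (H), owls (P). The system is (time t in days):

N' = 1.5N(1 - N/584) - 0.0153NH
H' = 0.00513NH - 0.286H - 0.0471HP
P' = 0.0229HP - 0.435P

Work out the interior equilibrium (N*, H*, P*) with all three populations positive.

N* ≈ 471, H* ≈ 19, P* ≈ 45.2

From dP/dt = 0: 0.0229H* = 0.435, so H* = 19.
From dN/dt = 0: 1.5(1 - N*/584) = 0.0153·19, giving N* = 584·(1 - 0.194) = 471.
From dH/dt = 0: 0.00513·471 - 0.286 = 0.0471P*, so P* = 2.13/0.0471 = 45.2.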